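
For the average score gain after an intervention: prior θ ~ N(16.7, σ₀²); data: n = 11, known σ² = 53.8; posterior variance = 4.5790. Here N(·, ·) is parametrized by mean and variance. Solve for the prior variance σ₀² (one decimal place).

σ₀² = 71.8

For the Normal–Normal model with known σ², precisions add: τ_n = τ₀ + n/σ².
So 1/σ₀² = 1/4.5790 − 11/53.8 = 0.218388 − 0.204461 = 0.013927.
Hence σ₀² = 1/0.013927 ≈ 71.8.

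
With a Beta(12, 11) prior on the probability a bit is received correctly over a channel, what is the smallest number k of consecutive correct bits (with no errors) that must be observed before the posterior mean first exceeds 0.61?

After k correct bits and 0 errors the posterior is Beta(12+k, 11), with mean (12+k)/(12+11+k).
Set (12+k)/(23+k) > 0.61 and solve: k > (0.61·23 − 12)/(1 − 0.61) = 5.205.
The smallest integer exceeding 5.205 is 6, and checking k=6: (18)/(29) = 0.6207 > 0.61.

k = 6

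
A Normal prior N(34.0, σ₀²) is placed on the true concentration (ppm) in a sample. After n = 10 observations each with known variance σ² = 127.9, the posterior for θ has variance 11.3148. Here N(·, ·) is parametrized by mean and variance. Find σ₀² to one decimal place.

σ₀² = 98.1

Posterior precision equals prior precision plus data precision: 1/σ_n² = 1/σ₀² + n/σ².
So 1/σ₀² = 1/11.3148 − 10/127.9 = 0.088380 − 0.078186 = 0.010194.
Hence σ₀² = 1/0.010194 ≈ 98.1.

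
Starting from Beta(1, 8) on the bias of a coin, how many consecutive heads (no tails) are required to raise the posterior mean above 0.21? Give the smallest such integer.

k = 2

After k heads and 0 tails the posterior is Beta(1+k, 8), with mean (1+k)/(1+8+k).
Set (1+k)/(9+k) > 0.21 and solve: k > (0.21·9 − 1)/(1 − 0.21) = 1.127.
The smallest integer exceeding 1.127 is 2.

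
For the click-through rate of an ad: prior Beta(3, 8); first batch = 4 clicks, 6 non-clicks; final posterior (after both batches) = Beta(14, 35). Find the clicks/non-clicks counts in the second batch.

7 clicks and 21 non-clicks

Sequential conjugate updates are equivalent to a single update on the pooled data, so total successes = posterior α − prior α and total failures = posterior β − prior β.
Total across both batches: 14−3=11 clicks, 35−8=27 non-clicks.
Subtract the first batch: 11−4=7 clicks and 27−6=21 non-clicks.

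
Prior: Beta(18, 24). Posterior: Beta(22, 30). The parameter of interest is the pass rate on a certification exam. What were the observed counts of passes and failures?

Beta is conjugate to the binomial likelihood: posterior = Beta(α+s, β+f).
So s = 22 − 18 = 4 and f = 30 − 24 = 6.

4 passes and 6 failures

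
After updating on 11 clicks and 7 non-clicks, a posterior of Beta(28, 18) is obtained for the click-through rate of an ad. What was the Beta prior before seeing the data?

Beta(17, 11)

A Beta(α, β) prior with s successes and f failures in binomial data gives a Beta(α+s, β+f) posterior.
So α = 28 − 11 = 17 and β = 18 − 7 = 11.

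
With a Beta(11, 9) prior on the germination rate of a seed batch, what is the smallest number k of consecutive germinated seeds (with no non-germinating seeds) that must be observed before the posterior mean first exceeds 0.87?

After k germinated seeds and 0 non-germinating seeds the posterior is Beta(11+k, 9), with mean (11+k)/(11+9+k).
Set (11+k)/(20+k) > 0.87 and solve: k > (0.87·20 − 11)/(1 − 0.87) = 49.231.
The smallest integer exceeding 49.231 is 50, and checking k=50: (61)/(70) = 0.8714 > 0.87.

k = 50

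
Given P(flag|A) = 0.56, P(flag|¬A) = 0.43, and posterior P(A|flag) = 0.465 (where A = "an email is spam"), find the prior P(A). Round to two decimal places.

P(A) = 0.40

In odds form, posterior odds = prior odds × likelihood ratio, so prior odds = posterior odds ÷ LR.
Posterior odds = 0.465/(1−0.465) = 0.8692. LR = 0.56/0.43 = 1.3023.
Prior odds = 0.8692/1.3023 = 0.6674, so P(A) = 0.6674/(1+0.6674) ≈ 0.40.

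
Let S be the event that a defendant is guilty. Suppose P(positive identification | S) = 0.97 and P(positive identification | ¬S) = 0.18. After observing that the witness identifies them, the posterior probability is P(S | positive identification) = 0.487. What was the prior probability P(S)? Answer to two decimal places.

P(S) = 0.15

Bayes' rule in odds form gives O(S|E) = O(S)·[P(E|S)/P(E|¬S)], hence O(S) = O(S|E)/LR.
Posterior odds = 0.487/(1−0.487) = 0.9493. LR = 0.97/0.18 = 5.3889.
Prior odds = 0.9493/5.3889 = 0.1762, so P(S) = 0.1762/(1+0.1762) ≈ 0.15.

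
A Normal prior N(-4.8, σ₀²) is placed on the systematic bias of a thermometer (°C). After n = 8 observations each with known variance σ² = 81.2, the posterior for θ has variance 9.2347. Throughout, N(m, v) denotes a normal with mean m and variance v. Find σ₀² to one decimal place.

Posterior precision equals prior precision plus data precision: 1/σ_n² = 1/σ₀² + n/σ².
So 1/σ₀² = 1/9.2347 − 8/81.2 = 0.108287 − 0.098522 = 0.009765.
Hence σ₀² = 1/0.009765 ≈ 102.4.

σ₀² = 102.4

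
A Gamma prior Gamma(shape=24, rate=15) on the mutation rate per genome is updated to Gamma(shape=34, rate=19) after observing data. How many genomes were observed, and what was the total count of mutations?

A Gamma(α, β) prior (rate parametrization) on a Poisson rate with n observations summing to S gives posterior Gamma(α+S, β+n).
Matching: Σxᵢ = 34 − 24 = 10 and n = 19 − 15 = 4.

n = 4 genomes with total 10 mutations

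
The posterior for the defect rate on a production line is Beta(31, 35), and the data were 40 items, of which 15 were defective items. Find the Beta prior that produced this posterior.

Beta(16, 10)

Under Beta–binomial conjugacy the posterior parameters are (α+s, β+f).
So α = 31 − 15 = 16 and β = 35 − 25 = 10.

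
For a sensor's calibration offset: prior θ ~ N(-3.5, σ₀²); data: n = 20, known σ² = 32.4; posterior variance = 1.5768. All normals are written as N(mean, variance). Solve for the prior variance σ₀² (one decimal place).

For the Normal–Normal model with known σ², precisions add: τ_n = τ₀ + n/σ².
So 1/σ₀² = 1/1.5768 − 20/32.4 = 0.634196 − 0.617284 = 0.016912.
Hence σ₀² = 1/0.016912 ≈ 59.1.

σ₀² = 59.1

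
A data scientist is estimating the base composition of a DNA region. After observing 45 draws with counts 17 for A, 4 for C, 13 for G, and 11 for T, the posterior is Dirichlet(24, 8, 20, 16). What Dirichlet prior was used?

Dirichlet(7, 4, 7, 5)

For a Dirichlet(α) prior with multinomial counts c, the posterior is Dirichlet(α + c) componentwise.
Subtract each count from the matching posterior parameter: 24−17=7, 8−4=4, 20−13=7, 16−11=5.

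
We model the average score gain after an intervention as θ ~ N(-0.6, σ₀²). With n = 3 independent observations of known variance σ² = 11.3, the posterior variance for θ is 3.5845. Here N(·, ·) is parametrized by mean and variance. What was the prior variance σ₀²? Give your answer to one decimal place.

σ₀² = 74.1

For the Normal–Normal model with known σ², precisions add: τ_n = τ₀ + n/σ².
So 1/σ₀² = 1/3.5845 − 3/11.3 = 0.278979 − 0.265487 = 0.013492.
Hence σ₀² = 1/0.013492 ≈ 74.1.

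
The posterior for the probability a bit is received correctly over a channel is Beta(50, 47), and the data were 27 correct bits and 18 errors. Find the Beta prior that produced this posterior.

A Beta(a, b) prior with s successes and f failures in binomial data gives a Beta(a+s, b+f) posterior.
So a = 50 − 27 = 23 and b = 47 − 18 = 29.

Beta(23, 29)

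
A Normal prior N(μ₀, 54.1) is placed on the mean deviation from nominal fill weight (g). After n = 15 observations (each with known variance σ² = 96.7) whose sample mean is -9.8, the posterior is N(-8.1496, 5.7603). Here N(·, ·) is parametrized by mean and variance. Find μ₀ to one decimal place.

μ₀ = 5.7

With known observation variance, the Normal–Normal posterior has precision τ_n = τ₀ + n/σ² and mean μ_n = (τ₀μ₀ + (n/σ²)x̄)/τ_n.
Here τ₀ = 1/54.1 = 0.018484 and τ_data = 15/96.7 = 0.155119, so τ_n = 0.173603.
Rearranging for μ₀: μ₀ = (μ_n·τ_n − τ_data·x̄)/τ₀ = (-8.1496·0.173603 − 0.155119·-9.8) / 0.018484 = 0.105371/0.018484 ≈ 5.7.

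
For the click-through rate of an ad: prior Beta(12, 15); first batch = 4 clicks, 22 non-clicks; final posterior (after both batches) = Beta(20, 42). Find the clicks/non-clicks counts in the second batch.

4 clicks and 5 non-clicks

Because Beta–binomial updating is additive in the counts, the combined data contributed (α_post−α_prior, β_post−β_prior) successes and failures.
Total across both batches: 20−12=8 clicks, 42−15=27 non-clicks.
Subtract the first batch: 8−4=4 clicks and 27−22=5 non-clicks.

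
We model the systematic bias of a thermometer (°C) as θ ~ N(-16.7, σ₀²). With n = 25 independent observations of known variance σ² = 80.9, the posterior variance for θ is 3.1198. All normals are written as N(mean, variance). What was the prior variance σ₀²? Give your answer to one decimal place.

Posterior precision equals prior precision plus data precision: 1/σ_n² = 1/σ₀² + n/σ².
So 1/σ₀² = 1/3.1198 − 25/80.9 = 0.320533 − 0.309023 = 0.011510.
Hence σ₀² = 1/0.011510 ≈ 86.9.

σ₀² = 86.9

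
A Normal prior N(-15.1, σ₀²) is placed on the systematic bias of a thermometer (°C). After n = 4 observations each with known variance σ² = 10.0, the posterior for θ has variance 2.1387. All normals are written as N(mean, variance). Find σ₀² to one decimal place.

σ₀² = 14.8

For the Normal–Normal model with known σ², precisions add: τ_n = τ₀ + n/σ².
So 1/σ₀² = 1/2.1387 − 4/10.0 = 0.467574 − 0.400000 = 0.067574.
Hence σ₀² = 1/0.067574 ≈ 14.8.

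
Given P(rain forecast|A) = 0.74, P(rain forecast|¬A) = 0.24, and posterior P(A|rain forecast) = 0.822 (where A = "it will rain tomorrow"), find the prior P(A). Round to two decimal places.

In odds form, posterior odds = prior odds × likelihood ratio, so prior odds = posterior odds ÷ LR.
Posterior odds = 0.822/(1−0.822) = 4.6180. LR = 0.74/0.24 = 3.0833.
Prior odds = 4.6180/3.0833 = 1.4977, so P(A) = 1.4977/(1+1.4977) ≈ 0.60.

P(A) = 0.60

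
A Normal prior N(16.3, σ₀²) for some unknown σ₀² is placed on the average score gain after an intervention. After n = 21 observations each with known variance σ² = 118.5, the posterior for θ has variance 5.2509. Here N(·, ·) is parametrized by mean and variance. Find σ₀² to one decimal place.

Posterior precision equals prior precision plus data precision: 1/σ_n² = 1/σ₀² + n/σ².
So 1/σ₀² = 1/5.2509 − 21/118.5 = 0.190444 − 0.177215 = 0.013229.
Hence σ₀² = 1/0.013229 ≈ 75.6.

σ₀² = 75.6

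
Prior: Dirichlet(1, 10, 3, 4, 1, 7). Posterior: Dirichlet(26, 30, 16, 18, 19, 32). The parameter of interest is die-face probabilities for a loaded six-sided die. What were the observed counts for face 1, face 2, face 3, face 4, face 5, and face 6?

For a Dirichlet(α) prior with multinomial counts c, the posterior is Dirichlet(α + c) componentwise.
Counts are posterior − prior componentwise: 26−1=25, 30−10=20, 16−3=13, 18−4=14, 19−1=18, 32−7=25.

counts (25, 20, 13, 14, 18, 25)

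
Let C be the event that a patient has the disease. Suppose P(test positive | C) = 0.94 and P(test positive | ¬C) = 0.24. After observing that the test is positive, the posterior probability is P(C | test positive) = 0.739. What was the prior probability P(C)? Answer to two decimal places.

Bayes' rule in odds form gives O(C|E) = O(C)·[P(E|C)/P(E|¬C)], hence O(C) = O(C|E)/LR.
Posterior odds = 0.739/(1−0.739) = 2.8314. LR = 0.94/0.24 = 3.9167.
Prior odds = 2.8314/3.9167 = 0.7229, so P(C) = 0.7229/(1+0.7229) ≈ 0.42.

P(C) = 0.42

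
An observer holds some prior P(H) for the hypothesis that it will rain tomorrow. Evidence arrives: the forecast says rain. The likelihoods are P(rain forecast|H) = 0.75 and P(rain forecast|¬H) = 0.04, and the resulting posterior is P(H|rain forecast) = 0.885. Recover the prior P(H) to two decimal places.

Bayes' rule in odds form gives O(H|E) = O(H)·[P(E|H)/P(E|¬H)], hence O(H) = O(H|E)/LR.
Posterior odds = 0.885/(1−0.885) = 7.6957. LR = 0.75/0.04 = 18.7500.
Prior odds = 7.6957/18.7500 = 0.4104, so P(H) = 0.4104/(1+0.4104) ≈ 0.29.

P(H) = 0.29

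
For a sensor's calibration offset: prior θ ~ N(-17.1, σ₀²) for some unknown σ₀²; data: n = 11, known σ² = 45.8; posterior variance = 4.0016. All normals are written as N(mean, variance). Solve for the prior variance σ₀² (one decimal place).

σ₀² = 102.8

For the Normal–Normal model with known σ², precisions add: τ_n = τ₀ + n/σ².
So 1/σ₀² = 1/4.0016 − 11/45.8 = 0.249900 − 0.240175 = 0.009725.
Hence σ₀² = 1/0.009725 ≈ 102.8.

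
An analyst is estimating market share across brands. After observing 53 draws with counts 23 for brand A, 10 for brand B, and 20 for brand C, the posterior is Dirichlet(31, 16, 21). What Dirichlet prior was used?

For a Dirichlet(α) prior with multinomial counts c, the posterior is Dirichlet(α + c) componentwise.
Subtract each count from the matching posterior parameter: 31−23=8, 16−10=6, 21−20=1.

Dirichlet(8, 6, 1)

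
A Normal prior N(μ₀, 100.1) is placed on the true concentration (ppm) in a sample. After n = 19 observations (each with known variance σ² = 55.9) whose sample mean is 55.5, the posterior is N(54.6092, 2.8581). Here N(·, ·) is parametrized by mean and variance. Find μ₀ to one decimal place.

μ₀ = 24.3

With known observation variance, the Normal–Normal posterior has precision τ_n = τ₀ + n/σ² and mean μ_n = (τ₀μ₀ + (n/σ²)x̄)/τ_n.
Here τ₀ = 1/100.1 = 0.009990 and τ_data = 19/55.9 = 0.339893, so τ_n = 0.349883.
Rearranging for μ₀: μ₀ = (μ_n·τ_n − τ_data·x̄)/τ₀ = (54.6092·0.349883 − 0.339893·55.5) / 0.009990 = 0.242769/0.009990 ≈ 24.3.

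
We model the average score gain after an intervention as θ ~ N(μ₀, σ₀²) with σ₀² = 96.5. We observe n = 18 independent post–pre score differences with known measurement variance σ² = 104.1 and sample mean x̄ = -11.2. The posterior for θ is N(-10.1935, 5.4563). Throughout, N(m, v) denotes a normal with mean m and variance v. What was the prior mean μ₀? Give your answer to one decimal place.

μ₀ = 6.6

The posterior mean is a precision-weighted average: μ_n = (τ₀μ₀ + τ_data·x̄)/(τ₀+τ_data), with τ₀=1/σ₀² and τ_data=n/σ².
Here τ₀ = 1/96.5 = 0.010363 and τ_data = 18/104.1 = 0.172911, so τ_n = 0.183274.
Rearranging for μ₀: μ₀ = (μ_n·τ_n − τ_data·x̄)/τ₀ = (-10.1935·0.183274 − 0.172911·-11.2) / 0.010363 = 0.068400/0.010363 ≈ 6.6.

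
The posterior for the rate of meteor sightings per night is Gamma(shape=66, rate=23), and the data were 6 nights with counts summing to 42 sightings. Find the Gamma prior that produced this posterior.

A Gamma(α, β) prior (rate parametrization) on a Poisson rate with n observations summing to S gives posterior Gamma(α+S, β+n).
So α = 66 − 42 = 24 and β = 23 − 6 = 17.

Gamma(shape=24, rate=17)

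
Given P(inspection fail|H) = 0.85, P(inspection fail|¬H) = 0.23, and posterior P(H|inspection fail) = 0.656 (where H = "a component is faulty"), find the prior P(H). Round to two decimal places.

P(H) = 0.34

In odds form, posterior odds = prior odds × likelihood ratio, so prior odds = posterior odds ÷ LR.
Posterior odds = 0.656/(1−0.656) = 1.9070. LR = 0.85/0.23 = 3.6957.
Prior odds = 1.9070/3.6957 = 0.5160, so P(H) = 0.5160/(1+0.5160) ≈ 0.34.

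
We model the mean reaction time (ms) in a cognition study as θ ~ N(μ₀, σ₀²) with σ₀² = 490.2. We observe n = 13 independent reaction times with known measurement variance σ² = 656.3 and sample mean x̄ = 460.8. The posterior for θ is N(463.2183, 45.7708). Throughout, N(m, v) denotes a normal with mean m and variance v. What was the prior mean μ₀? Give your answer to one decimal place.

The posterior mean is a precision-weighted average: μ_n = (τ₀μ₀ + τ_data·x̄)/(τ₀+τ_data), with τ₀=1/σ₀² and τ_data=n/σ².
Here τ₀ = 1/490.2 = 0.002040 and τ_data = 13/656.3 = 0.019808, so τ_n = 0.021848.
Rearranging for μ₀: μ₀ = (μ_n·τ_n − τ_data·x̄)/τ₀ = (463.2183·0.021848 − 0.019808·460.8) / 0.002040 = 0.992867/0.002040 ≈ 486.7.

μ₀ = 486.7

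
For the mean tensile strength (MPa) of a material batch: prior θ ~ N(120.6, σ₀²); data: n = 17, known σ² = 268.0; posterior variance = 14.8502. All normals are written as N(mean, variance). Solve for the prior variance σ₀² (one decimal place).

For the Normal–Normal model with known σ², precisions add: τ_n = τ₀ + n/σ².
So 1/σ₀² = 1/14.8502 − 17/268.0 = 0.067339 − 0.063433 = 0.003906.
Hence σ₀² = 1/0.003906 ≈ 256.0.

σ₀² = 256.0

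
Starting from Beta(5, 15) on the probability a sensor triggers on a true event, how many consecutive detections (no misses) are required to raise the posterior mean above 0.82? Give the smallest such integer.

After k detections and 0 misses the posterior is Beta(5+k, 15), with mean (5+k)/(5+15+k).
Set (5+k)/(20+k) > 0.82 and solve: k > (0.82·20 − 5)/(1 − 0.82) = 63.333.
The smallest integer exceeding 63.333 is 64.

k = 64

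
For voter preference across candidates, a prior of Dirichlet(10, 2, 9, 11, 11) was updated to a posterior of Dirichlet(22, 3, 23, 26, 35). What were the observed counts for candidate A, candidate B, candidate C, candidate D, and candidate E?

For a Dirichlet(α) prior with multinomial counts c, the posterior is Dirichlet(α + c) componentwise.
Counts are posterior − prior componentwise: 22−10=12, 3−2=1, 23−9=14, 26−11=15, 35−11=24.

counts (12, 1, 14, 15, 24)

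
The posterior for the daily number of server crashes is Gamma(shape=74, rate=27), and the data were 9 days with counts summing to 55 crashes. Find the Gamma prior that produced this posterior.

A Gamma(α, β) prior (rate parametrization) on a Poisson rate with n observations summing to S gives posterior Gamma(α+S, β+n).
So α = 74 − 55 = 19 and β = 27 − 9 = 18.

Gamma(shape=19, rate=18)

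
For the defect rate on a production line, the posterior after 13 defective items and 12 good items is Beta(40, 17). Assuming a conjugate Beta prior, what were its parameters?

A Beta(α, β) prior with s successes and f failures in binomial data gives a Beta(α+s, β+f) posterior.
Subtract the data counts: 40−13=27, 17−12=5.

Beta(27, 5)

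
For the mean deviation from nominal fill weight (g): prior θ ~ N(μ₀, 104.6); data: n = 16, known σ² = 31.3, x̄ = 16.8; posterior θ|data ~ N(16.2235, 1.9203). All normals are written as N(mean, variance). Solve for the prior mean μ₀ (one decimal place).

μ₀ = -14.6

With known observation variance, the Normal–Normal posterior has precision τ_n = τ₀ + n/σ² and mean μ_n = (τ₀μ₀ + (n/σ²)x̄)/τ_n.
Here τ₀ = 1/104.6 = 0.009560 and τ_data = 16/31.3 = 0.511182, so τ_n = 0.520742.
Rearranging for μ₀: μ₀ = (μ_n·τ_n − τ_data·x̄)/τ₀ = (16.2235·0.520742 − 0.511182·16.8) / 0.009560 = -0.139600/0.009560 ≈ -14.6.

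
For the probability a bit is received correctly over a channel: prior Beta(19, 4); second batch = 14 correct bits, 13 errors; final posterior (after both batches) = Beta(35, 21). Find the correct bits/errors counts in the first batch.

Because Beta–binomial updating is additive in the counts, the combined data contributed (α_post−α_prior, β_post−β_prior) successes and failures.
Total across both batches: 35−19=16 correct bits, 21−4=17 errors.
Subtract the second batch: 16−14=2 correct bits and 17−13=4 errors.

2 correct bits and 4 errors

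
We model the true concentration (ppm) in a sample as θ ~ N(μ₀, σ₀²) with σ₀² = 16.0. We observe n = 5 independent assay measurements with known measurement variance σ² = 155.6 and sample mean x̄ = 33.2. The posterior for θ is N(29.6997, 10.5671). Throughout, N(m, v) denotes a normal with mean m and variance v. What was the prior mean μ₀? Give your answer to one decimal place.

The posterior mean is a precision-weighted average: μ_n = (τ₀μ₀ + τ_data·x̄)/(τ₀+τ_data), with τ₀=1/σ₀² and τ_data=n/σ².
Here τ₀ = 1/16.0 = 0.062500 and τ_data = 5/155.6 = 0.032134, so τ_n = 0.094634.
Rearranging for μ₀: μ₀ = (μ_n·τ_n − τ_data·x̄)/τ₀ = (29.6997·0.094634 − 0.032134·33.2) / 0.062500 = 1.743753/0.062500 ≈ 27.9.

μ₀ = 27.9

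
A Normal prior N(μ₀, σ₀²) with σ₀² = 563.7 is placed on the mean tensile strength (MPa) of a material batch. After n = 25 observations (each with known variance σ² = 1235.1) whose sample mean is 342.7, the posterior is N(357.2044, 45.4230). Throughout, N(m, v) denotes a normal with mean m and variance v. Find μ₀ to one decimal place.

With known observation variance, the Normal–Normal posterior has precision τ_n = τ₀ + n/σ² and mean μ_n = (τ₀μ₀ + (n/σ²)x̄)/τ_n.
Here τ₀ = 1/563.7 = 0.001774 and τ_data = 25/1235.1 = 0.020241, so τ_n = 0.022015.
Rearranging for μ₀: μ₀ = (μ_n·τ_n − τ_data·x̄)/τ₀ = (357.2044·0.022015 − 0.020241·342.7) / 0.001774 = 0.927264/0.001774 ≈ 522.7.

μ₀ = 522.7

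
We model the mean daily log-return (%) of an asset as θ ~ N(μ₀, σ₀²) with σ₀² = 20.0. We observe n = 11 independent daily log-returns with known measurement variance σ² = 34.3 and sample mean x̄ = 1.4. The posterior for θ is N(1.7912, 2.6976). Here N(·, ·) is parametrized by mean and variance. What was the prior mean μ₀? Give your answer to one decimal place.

With known observation variance, the Normal–Normal posterior has precision τ_n = τ₀ + n/σ² and mean μ_n = (τ₀μ₀ + (n/σ²)x̄)/τ_n.
Here τ₀ = 1/20.0 = 0.050000 and τ_data = 11/34.3 = 0.320700, so τ_n = 0.370700.
Rearranging for μ₀: μ₀ = (μ_n·τ_n − τ_data·x̄)/τ₀ = (1.7912·0.370700 − 0.320700·1.4) / 0.050000 = 0.215018/0.050000 ≈ 4.3.

μ₀ = 4.3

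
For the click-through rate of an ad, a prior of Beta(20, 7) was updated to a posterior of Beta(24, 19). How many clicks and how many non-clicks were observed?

Beta is conjugate to the binomial likelihood: posterior = Beta(α+s, β+f).
So s = 24 − 20 = 4 and f = 19 − 7 = 12.

4 clicks and 12 non-clicks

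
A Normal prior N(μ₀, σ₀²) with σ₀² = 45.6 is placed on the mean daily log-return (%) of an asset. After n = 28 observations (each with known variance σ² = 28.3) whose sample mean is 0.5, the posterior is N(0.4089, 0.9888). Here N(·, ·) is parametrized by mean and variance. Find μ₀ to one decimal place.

μ₀ = -3.7

With known observation variance, the Normal–Normal posterior has precision τ_n = τ₀ + n/σ² and mean μ_n = (τ₀μ₀ + (n/σ²)x̄)/τ_n.
Here τ₀ = 1/45.6 = 0.021930 and τ_data = 28/28.3 = 0.989399, so τ_n = 1.011329.
Rearranging for μ₀: μ₀ = (μ_n·τ_n − τ_data·x̄)/τ₀ = (0.4089·1.011329 − 0.989399·0.5) / 0.021930 = -0.081167/0.021930 ≈ -3.7.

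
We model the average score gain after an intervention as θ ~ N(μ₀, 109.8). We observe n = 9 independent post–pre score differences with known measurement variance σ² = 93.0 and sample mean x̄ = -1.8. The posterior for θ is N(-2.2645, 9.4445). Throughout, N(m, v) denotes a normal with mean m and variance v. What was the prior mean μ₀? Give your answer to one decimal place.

μ₀ = -7.2

With known observation variance, the Normal–Normal posterior has precision τ_n = τ₀ + n/σ² and mean μ_n = (τ₀μ₀ + (n/σ²)x̄)/τ_n.
Here τ₀ = 1/109.8 = 0.009107 and τ_data = 9/93.0 = 0.096774, so τ_n = 0.105881.
Rearranging for μ₀: μ₀ = (μ_n·τ_n − τ_data·x̄)/τ₀ = (-2.2645·0.105881 − 0.096774·-1.8) / 0.009107 = -0.065574/0.009107 ≈ -7.2.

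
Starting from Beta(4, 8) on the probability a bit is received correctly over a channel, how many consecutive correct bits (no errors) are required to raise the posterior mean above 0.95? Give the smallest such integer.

After k correct bits and 0 errors the posterior is Beta(4+k, 8), with mean (4+k)/(4+8+k).
Set (4+k)/(12+k) > 0.95 and solve: k > (0.95·12 − 4)/(1 − 0.95) = 148.000.
The smallest integer exceeding 148.000 is 149, and checking k=149: (153)/(161) = 0.9503 > 0.95.

k = 149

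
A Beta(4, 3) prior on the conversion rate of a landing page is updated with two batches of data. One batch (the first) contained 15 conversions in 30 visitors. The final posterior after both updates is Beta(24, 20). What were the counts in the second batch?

Because Beta–binomial updating is additive in the counts, the combined data contributed (α_post−α_prior, β_post−β_prior) successes and failures.
Total across both batches: 24−4=20 conversions, 20−3=17 bounces.
Subtract the first batch: 20−15=5 conversions and 17−15=2 bounces.

5 conversions and 2 bounces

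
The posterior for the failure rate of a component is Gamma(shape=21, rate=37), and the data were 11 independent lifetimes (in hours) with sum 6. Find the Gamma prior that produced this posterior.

Gamma–exponential conjugacy: posterior shape = α + n, posterior rate = β + Σtᵢ.
So α = 21 − 11 = 10 and β = 37 − 6 = 31.

Gamma(shape=10, rate=31)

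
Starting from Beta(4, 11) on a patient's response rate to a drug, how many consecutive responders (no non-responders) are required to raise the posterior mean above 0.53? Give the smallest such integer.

k = 9

After k responders and 0 non-responders the posterior is Beta(4+k, 11), with mean (4+k)/(4+11+k).
Set (4+k)/(15+k) > 0.53 and solve: k > (0.53·15 − 4)/(1 − 0.53) = 8.404.
The smallest integer exceeding 8.404 is 9, and checking k=9: (13)/(24) = 0.5417 > 0.53.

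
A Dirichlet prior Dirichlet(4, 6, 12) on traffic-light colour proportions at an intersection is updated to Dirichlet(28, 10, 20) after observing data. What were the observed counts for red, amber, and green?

For a Dirichlet(α) prior with multinomial counts c, the posterior is Dirichlet(α + c) componentwise.
Counts are posterior − prior componentwise: 28−4=24, 10−6=4, 20−12=8.

counts (24, 4, 8)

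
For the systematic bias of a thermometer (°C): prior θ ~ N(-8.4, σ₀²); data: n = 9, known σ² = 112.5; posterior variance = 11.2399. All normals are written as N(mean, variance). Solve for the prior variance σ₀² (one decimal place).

Posterior precision equals prior precision plus data precision: 1/σ_n² = 1/σ₀² + n/σ².
So 1/σ₀² = 1/11.2399 − 9/112.5 = 0.088969 − 0.080000 = 0.008969.
Hence σ₀² = 1/0.008969 ≈ 111.5.

σ₀² = 111.5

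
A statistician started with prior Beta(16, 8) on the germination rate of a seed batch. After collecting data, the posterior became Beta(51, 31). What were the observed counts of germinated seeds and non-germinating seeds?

35 germinated seeds and 23 non-germinating seeds

Beta is conjugate to the binomial likelihood: posterior = Beta(α+s, β+f).
Match parameters: s=51−16=35, f=31−8=23.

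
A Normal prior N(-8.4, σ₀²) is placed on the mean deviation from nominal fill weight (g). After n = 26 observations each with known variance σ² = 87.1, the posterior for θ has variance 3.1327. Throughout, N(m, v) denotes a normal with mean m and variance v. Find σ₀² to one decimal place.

For the Normal–Normal model with known σ², precisions add: τ_n = τ₀ + n/σ².
So 1/σ₀² = 1/3.1327 − 26/87.1 = 0.319213 − 0.298507 = 0.020706.
Hence σ₀² = 1/0.020706 ≈ 48.3.

σ₀² = 48.3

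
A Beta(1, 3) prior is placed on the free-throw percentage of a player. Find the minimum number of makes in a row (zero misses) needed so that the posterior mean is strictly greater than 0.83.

After k makes and 0 misses the posterior is Beta(1+k, 3), with mean (1+k)/(1+3+k).
Set (1+k)/(4+k) > 0.83 and solve: k > (0.83·4 − 1)/(1 − 0.83) = 13.647.
The smallest integer exceeding 13.647 is 14, and checking k=14: (15)/(18) = 0.8333 > 0.83.

k = 14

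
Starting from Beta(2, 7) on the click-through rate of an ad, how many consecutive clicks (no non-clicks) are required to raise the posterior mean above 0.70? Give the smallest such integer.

k = 15

After k clicks and 0 non-clicks the posterior is Beta(2+k, 7), with mean (2+k)/(2+7+k).
Set (2+k)/(9+k) > 0.70 and solve: k > (0.70·9 − 2)/(1 − 0.70) = 14.333.
The smallest integer exceeding 14.333 is 15, and checking k=15: (17)/(24) = 0.7083 > 0.70.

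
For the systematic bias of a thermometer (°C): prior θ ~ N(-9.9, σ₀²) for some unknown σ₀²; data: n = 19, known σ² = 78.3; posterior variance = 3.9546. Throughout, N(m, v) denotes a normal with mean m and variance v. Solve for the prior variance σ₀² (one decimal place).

σ₀² = 97.9

For the Normal–Normal model with known σ², precisions add: τ_n = τ₀ + n/σ².
So 1/σ₀² = 1/3.9546 − 19/78.3 = 0.252870 − 0.242656 = 0.010214.
Hence σ₀² = 1/0.010214 ≈ 97.9.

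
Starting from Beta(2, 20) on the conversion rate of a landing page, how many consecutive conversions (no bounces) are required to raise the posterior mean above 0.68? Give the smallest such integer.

k = 41

After k conversions and 0 bounces the posterior is Beta(2+k, 20), with mean (2+k)/(2+20+k).
Set (2+k)/(22+k) > 0.68 and solve: k > (0.68·22 − 2)/(1 − 0.68) = 40.500.
The smallest integer exceeding 40.500 is 41, and checking k=41: (43)/(63) = 0.6825 > 0.68.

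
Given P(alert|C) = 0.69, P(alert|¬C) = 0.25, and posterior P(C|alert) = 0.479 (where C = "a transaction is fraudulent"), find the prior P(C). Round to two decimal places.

P(C) = 0.25

In odds form, posterior odds = prior odds × likelihood ratio, so prior odds = posterior odds ÷ LR.
Posterior odds = 0.479/(1−0.479) = 0.9194. LR = 0.69/0.25 = 2.7600.
Prior odds = 0.9194/2.7600 = 0.3331, so P(C) = 0.3331/(1+0.3331) ≈ 0.25.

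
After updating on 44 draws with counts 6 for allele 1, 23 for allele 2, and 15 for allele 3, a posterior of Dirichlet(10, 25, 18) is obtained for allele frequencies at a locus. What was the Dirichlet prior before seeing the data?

For a Dirichlet(α) prior with multinomial counts c, the posterior is Dirichlet(α + c) componentwise.
Subtract each count from the matching posterior parameter: 10−6=4, 25−23=2, 18−15=3.

Dirichlet(4, 2, 3)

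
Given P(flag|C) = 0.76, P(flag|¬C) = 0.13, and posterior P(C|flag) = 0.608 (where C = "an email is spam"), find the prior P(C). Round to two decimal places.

In odds form, posterior odds = prior odds × likelihood ratio, so prior odds = posterior odds ÷ LR.
Posterior odds = 0.608/(1−0.608) = 1.5510. LR = 0.76/0.13 = 5.8462.
Prior odds = 1.5510/5.8462 = 0.2653, so P(C) = 0.2653/(1+0.2653) ≈ 0.21.

P(C) = 0.21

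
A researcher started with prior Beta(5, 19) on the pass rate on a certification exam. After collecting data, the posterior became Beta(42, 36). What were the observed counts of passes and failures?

37 passes and 17 failures

Under Beta–binomial conjugacy the posterior parameters are (α+s, β+f).
So s = 42 − 5 = 37 and f = 36 − 19 = 17.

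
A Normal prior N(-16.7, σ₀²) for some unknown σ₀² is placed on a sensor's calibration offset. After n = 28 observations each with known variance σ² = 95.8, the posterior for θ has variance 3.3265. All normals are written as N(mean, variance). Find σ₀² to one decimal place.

σ₀² = 119.9

Posterior precision equals prior precision plus data precision: 1/σ_n² = 1/σ₀² + n/σ².
So 1/σ₀² = 1/3.3265 − 28/95.8 = 0.300616 − 0.292276 = 0.008340.
Hence σ₀² = 1/0.008340 ≈ 119.9.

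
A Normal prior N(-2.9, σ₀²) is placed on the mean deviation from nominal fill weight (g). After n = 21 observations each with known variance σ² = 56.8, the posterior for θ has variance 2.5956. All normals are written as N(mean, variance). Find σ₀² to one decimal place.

For the Normal–Normal model with known σ², precisions add: τ_n = τ₀ + n/σ².
So 1/σ₀² = 1/2.5956 − 21/56.8 = 0.385267 − 0.369718 = 0.015549.
Hence σ₀² = 1/0.015549 ≈ 64.3.

σ₀² = 64.3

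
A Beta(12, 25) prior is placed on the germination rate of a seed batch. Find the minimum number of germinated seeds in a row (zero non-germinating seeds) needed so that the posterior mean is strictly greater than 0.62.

After k germinated seeds and 0 non-germinating seeds the posterior is Beta(12+k, 25), with mean (12+k)/(12+25+k).
Set (12+k)/(37+k) > 0.62 and solve: k > (0.62·37 − 12)/(1 − 0.62) = 28.789.
The smallest integer exceeding 28.789 is 29.

k = 29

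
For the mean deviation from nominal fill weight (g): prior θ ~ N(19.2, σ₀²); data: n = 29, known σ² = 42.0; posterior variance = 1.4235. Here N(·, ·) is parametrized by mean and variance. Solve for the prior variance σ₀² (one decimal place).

Posterior precision equals prior precision plus data precision: 1/σ_n² = 1/σ₀² + n/σ².
So 1/σ₀² = 1/1.4235 − 29/42.0 = 0.702494 − 0.690476 = 0.012018.
Hence σ₀² = 1/0.012018 ≈ 83.2.

σ₀² = 83.2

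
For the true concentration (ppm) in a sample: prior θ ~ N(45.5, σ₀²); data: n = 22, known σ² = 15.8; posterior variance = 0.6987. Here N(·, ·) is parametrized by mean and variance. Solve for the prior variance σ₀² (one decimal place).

For the Normal–Normal model with known σ², precisions add: τ_n = τ₀ + n/σ².
So 1/σ₀² = 1/0.6987 − 22/15.8 = 1.431229 − 1.392405 = 0.038824.
Hence σ₀² = 1/0.038824 ≈ 25.8.

σ₀² = 25.8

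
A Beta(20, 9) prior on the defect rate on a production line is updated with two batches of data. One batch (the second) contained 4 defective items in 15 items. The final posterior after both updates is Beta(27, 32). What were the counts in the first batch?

3 defective items and 12 good items

Because Beta–binomial updating is additive in the counts, the combined data contributed (α_post−α_prior, β_post−β_prior) successes and failures.
Total across both batches: 27−20=7 defective items, 32−9=23 good items.
Subtract the second batch: 7−4=3 defective items and 23−11=12 good items.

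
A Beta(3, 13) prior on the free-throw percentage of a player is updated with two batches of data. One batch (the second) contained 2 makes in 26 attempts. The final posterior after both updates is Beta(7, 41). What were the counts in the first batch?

2 makes and 4 misses

Because Beta–binomial updating is additive in the counts, the combined data contributed (α_post−α_prior, β_post−β_prior) successes and failures.
Total across both batches: 7−3=4 makes, 41−13=28 misses.
Subtract the second batch: 4−2=2 makes and 28−24=4 misses.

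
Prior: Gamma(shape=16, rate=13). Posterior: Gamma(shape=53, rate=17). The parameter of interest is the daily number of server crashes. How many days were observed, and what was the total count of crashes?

Gamma–Poisson conjugacy: posterior shape = α + Σxᵢ, posterior rate = β + n.
Matching: Σxᵢ = 53 − 16 = 37 and n = 17 − 13 = 4.

n = 4 days with total 37 crashes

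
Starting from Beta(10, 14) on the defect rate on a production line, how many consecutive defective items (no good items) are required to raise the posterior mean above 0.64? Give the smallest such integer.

k = 15

After k defective items and 0 good items the posterior is Beta(10+k, 14), with mean (10+k)/(10+14+k).
Set (10+k)/(24+k) > 0.64 and solve: k > (0.64·24 − 10)/(1 − 0.64) = 14.889.
The smallest integer exceeding 14.889 is 15.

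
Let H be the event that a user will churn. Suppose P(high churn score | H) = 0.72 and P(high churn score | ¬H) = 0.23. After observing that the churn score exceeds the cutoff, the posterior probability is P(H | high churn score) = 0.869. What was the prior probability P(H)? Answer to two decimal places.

Bayes' rule in odds form gives O(H|E) = O(H)·[P(E|H)/P(E|¬H)], hence O(H) = O(H|E)/LR.
Posterior odds = 0.869/(1−0.869) = 6.6336. LR = 0.72/0.23 = 3.1304.
Prior odds = 6.6336/3.1304 = 2.1191, so P(H) = 2.1191/(1+2.1191) ≈ 0.68.

P(H) = 0.68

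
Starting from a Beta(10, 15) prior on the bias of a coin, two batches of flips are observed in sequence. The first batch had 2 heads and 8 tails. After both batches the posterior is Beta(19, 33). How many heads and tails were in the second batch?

7 heads and 10 tails

Sequential conjugate updates are equivalent to a single update on the pooled data, so total successes = posterior α − prior α and total failures = posterior β − prior β.
Total across both batches: 19−10=9 heads, 33−15=18 tails.
Subtract the first batch: 9−2=7 heads and 18−8=10 tails.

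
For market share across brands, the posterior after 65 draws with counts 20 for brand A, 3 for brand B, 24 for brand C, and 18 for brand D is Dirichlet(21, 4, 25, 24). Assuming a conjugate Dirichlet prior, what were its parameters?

For a Dirichlet(α) prior with multinomial counts c, the posterior is Dirichlet(α + c) componentwise.
Subtract each count from the matching posterior parameter: 21−20=1, 4−3=1, 25−24=1, 24−18=6.

Dirichlet(1, 1, 1, 6)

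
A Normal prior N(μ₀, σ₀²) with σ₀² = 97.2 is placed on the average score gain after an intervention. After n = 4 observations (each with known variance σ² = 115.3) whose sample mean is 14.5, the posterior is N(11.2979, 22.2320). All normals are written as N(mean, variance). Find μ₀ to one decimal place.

μ₀ = 0.5

The posterior mean is a precision-weighted average: μ_n = (τ₀μ₀ + τ_data·x̄)/(τ₀+τ_data), with τ₀=1/σ₀² and τ_data=n/σ².
Here τ₀ = 1/97.2 = 0.010288 and τ_data = 4/115.3 = 0.034692, so τ_n = 0.044980.
Rearranging for μ₀: μ₀ = (μ_n·τ_n − τ_data·x̄)/τ₀ = (11.2979·0.044980 − 0.034692·14.5) / 0.010288 = 0.005146/0.010288 ≈ 0.5.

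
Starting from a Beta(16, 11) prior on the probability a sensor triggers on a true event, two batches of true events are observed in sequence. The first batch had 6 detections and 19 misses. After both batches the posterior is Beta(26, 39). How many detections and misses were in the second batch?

Because Beta–binomial updating is additive in the counts, the combined data contributed (α_post−α_prior, β_post−β_prior) successes and failures.
Total across both batches: 26−16=10 detections, 39−11=28 misses.
Subtract the first batch: 10−6=4 detections and 28−19=9 misses.

4 detections and 9 misses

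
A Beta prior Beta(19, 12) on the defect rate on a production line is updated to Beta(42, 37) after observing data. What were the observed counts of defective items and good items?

23 defective items and 25 good items

Beta is conjugate to the binomial likelihood: posterior = Beta(α+s, β+f).
Match parameters: s=42−19=23, f=37−12=25.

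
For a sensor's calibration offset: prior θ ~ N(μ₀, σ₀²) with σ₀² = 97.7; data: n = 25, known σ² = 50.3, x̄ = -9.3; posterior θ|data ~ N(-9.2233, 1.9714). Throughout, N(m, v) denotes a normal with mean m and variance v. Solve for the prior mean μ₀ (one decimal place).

The posterior mean is a precision-weighted average: μ_n = (τ₀μ₀ + τ_data·x̄)/(τ₀+τ_data), with τ₀=1/σ₀² and τ_data=n/σ².
Here τ₀ = 1/97.7 = 0.010235 and τ_data = 25/50.3 = 0.497018, so τ_n = 0.507253.
Rearranging for μ₀: μ₀ = (μ_n·τ_n − τ_data·x̄)/τ₀ = (-9.2233·0.507253 − 0.497018·-9.3) / 0.010235 = -0.056279/0.010235 ≈ -5.5.

μ₀ = -5.5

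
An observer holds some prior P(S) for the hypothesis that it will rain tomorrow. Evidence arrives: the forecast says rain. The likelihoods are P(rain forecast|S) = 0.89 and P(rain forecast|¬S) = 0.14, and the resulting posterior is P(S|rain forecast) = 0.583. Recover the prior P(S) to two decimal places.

In odds form, posterior odds = prior odds × likelihood ratio, so prior odds = posterior odds ÷ LR.
Posterior odds = 0.583/(1−0.583) = 1.3981. LR = 0.89/0.14 = 6.3571.
Prior odds = 1.3981/6.3571 = 0.2199, so P(S) = 0.2199/(1+0.2199) ≈ 0.18.

P(S) = 0.18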